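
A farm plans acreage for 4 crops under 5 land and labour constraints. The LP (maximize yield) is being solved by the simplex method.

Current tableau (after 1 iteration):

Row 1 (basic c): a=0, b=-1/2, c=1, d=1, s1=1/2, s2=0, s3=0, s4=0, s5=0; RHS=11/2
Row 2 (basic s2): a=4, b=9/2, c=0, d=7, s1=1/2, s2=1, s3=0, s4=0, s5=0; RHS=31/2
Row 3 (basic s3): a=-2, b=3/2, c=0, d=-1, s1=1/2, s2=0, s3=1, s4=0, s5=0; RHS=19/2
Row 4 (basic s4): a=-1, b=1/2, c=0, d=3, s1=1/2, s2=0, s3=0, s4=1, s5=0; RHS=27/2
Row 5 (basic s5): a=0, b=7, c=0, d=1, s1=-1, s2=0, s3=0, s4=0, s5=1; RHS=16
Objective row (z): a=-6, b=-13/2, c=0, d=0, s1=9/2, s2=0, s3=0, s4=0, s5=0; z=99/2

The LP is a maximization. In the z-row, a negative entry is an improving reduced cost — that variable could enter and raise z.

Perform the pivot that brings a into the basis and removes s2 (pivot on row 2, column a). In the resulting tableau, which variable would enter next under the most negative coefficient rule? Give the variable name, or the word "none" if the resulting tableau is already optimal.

none

Pivot element 4. New z-row = old z-row − (-6)·(row 2/4).
Updated z-row coefficients: a: 0, b: 1/4, c: 0, d: 21/2, s1: 21/4, s2: 3/2, s3: 0, s4: 0, s5: 0.
No coefficient is strictly negative; the tableau after this pivot is optimal.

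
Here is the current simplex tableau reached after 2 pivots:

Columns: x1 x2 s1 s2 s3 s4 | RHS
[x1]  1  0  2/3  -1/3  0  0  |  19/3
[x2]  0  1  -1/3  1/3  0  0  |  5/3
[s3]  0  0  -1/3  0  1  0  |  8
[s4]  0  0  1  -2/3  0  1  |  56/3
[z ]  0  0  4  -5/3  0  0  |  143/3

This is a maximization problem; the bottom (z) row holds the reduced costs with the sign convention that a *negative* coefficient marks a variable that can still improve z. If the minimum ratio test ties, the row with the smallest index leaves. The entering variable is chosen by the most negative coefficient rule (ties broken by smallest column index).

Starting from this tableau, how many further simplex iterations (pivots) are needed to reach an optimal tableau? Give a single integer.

pivot: s2 in, x2 out → z = 56
No improving column remains; optimal.

1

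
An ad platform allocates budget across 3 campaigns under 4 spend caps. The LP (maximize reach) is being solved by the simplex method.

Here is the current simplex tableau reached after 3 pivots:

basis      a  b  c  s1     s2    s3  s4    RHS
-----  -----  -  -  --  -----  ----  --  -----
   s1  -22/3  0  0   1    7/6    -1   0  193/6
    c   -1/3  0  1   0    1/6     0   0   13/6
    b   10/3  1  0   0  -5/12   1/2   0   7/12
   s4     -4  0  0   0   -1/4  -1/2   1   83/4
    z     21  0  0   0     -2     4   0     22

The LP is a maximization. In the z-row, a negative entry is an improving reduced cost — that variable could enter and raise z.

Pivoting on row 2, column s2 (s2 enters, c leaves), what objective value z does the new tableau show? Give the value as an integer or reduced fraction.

48

Minimum ratio for s2: (13/6)/(1/6) = 13.
z changes by −(z-row coeff of s2)·ratio = −(-2)·13 = 26.
New z = 22 + 26 = 48.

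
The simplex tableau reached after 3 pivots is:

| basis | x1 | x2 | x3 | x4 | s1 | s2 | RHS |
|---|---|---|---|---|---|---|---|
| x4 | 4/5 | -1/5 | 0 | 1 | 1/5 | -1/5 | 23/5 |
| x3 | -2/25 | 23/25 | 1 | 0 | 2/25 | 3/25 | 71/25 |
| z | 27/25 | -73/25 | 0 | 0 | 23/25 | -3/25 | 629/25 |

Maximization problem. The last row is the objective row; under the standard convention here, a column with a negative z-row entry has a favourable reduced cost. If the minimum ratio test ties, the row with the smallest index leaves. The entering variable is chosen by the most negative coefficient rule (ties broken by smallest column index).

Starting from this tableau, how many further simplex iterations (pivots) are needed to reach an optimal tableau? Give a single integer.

1

pivot: x2 in, x3 out → z = 786/23
No improving column remains; optimal.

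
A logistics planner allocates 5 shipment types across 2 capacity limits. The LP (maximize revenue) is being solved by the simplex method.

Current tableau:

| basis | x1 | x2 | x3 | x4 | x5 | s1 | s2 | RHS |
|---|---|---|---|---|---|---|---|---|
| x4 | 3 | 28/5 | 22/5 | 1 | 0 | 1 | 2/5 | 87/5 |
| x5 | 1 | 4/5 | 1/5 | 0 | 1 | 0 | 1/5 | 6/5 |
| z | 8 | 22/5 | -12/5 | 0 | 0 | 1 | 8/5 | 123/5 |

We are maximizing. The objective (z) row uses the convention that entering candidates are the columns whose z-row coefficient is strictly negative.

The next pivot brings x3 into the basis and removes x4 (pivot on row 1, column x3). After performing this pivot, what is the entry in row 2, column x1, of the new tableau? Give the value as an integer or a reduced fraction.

Pivot element is row 1, column x3: 22/5.
Normalize row 1: new (row 1, x1) = 3/(22/5) = 15/22.
row 2 ← row 2 − (1/5)·(new row 1): 1 − (1/5)·(15/22) = 19/22.

19/22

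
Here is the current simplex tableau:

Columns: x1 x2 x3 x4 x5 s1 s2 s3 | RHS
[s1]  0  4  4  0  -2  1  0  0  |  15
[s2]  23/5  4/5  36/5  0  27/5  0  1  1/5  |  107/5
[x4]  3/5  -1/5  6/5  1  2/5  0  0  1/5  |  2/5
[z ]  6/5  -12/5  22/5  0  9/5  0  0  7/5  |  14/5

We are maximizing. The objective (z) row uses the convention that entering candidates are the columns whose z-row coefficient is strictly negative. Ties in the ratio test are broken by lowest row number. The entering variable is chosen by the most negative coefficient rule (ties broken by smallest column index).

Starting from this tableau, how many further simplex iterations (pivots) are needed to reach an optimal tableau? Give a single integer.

1

pivot: x2 in, s1 out → z = 59/5
No improving column remains; optimal.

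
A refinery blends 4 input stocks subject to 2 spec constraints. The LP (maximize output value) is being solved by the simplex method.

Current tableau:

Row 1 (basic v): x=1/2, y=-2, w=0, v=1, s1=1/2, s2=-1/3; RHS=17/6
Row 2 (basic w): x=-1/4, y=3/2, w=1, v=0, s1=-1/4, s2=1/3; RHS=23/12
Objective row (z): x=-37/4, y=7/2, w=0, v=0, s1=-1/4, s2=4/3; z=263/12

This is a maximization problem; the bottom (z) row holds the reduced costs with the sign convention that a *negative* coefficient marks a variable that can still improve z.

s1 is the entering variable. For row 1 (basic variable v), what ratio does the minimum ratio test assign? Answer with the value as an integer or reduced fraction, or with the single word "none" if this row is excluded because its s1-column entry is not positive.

17/3

Ratio = RHS / (s1 entry) = (17/6) / (1/2) = 17/3.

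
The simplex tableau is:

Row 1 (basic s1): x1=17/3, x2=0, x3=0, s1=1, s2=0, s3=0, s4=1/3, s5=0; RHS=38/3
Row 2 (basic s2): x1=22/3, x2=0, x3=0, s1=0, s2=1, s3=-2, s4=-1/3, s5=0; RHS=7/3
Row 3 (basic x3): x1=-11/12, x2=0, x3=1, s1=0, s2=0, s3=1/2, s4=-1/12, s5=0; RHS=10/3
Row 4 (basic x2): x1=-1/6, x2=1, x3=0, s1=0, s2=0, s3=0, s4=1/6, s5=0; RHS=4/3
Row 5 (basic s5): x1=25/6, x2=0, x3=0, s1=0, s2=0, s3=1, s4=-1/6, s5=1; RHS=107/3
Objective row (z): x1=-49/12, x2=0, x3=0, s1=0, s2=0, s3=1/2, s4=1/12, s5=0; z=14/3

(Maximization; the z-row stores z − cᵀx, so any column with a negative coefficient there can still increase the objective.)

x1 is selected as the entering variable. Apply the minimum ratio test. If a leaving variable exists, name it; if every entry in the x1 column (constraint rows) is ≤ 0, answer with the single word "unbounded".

s2

Ratios: row 1 (s1): (38/3)/(17/3) = 38/17; row 2 (s2): (7/3)/(22/3) = 7/22; row 3 (x3): entry -11/12 ≤ 0, skip; row 4 (x2): entry -1/6 ≤ 0, skip; row 5 (s5): (107/3)/(25/6) = 214/25.
Minimum ratio is in the s2 row, so s2 leaves.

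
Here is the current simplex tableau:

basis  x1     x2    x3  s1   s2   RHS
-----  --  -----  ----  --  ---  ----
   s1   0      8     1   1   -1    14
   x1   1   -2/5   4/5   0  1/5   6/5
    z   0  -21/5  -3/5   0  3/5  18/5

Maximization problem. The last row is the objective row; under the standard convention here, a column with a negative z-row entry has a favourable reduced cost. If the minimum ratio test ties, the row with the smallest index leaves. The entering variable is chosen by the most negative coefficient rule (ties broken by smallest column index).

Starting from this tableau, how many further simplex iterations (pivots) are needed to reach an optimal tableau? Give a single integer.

pivot: x2 in, s1 out → z = 219/20
pivot: x3 in, x1 out → z = 189/17
No improving column remains; optimal.

2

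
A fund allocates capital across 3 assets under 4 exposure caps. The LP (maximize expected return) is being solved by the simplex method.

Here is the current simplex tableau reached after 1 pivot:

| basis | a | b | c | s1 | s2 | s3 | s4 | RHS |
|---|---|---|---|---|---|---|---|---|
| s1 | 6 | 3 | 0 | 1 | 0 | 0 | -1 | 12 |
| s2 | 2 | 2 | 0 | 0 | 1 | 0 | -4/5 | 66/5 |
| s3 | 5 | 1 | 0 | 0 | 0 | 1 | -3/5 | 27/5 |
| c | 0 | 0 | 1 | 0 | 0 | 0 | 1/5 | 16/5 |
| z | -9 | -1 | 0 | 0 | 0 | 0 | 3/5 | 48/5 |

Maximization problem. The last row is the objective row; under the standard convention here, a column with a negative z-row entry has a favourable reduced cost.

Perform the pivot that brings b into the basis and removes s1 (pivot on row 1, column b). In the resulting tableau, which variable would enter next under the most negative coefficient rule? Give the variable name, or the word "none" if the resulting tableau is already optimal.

a

Pivot element 3. New z-row = old z-row − (-1)·(row 1/3).
Updated z-row coefficients: a: -7, b: 0, c: 0, s1: 1/3, s2: 0, s3: 0, s4: 4/15.
The most negative is -7 in column a, so a would enter next.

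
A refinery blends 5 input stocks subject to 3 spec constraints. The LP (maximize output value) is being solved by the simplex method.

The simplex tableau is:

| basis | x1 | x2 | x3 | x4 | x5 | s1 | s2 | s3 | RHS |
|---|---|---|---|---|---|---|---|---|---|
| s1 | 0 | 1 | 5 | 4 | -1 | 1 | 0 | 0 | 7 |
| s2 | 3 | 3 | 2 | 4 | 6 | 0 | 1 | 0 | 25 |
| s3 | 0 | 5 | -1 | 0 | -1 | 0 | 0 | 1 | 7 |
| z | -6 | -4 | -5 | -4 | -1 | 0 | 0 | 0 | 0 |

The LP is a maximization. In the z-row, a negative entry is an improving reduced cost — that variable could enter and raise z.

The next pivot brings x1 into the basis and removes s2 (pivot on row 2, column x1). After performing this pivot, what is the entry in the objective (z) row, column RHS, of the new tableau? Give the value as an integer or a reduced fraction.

50

Pivot element is row 2, column x1: 3.
Normalize row 2: new (row 2, RHS) = 25/3 = 25/3.
z-row ← z-row − (-6)·(new row 2): 0 − (-6)·(25/3) = 50.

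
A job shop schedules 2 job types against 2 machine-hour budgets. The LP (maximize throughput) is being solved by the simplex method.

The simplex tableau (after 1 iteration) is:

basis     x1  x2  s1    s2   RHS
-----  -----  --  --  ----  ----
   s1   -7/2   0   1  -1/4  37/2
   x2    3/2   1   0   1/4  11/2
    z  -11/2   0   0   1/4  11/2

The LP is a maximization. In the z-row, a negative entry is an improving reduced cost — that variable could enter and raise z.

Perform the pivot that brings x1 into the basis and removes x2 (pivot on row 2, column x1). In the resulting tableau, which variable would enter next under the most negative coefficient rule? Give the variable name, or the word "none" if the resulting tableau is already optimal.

Pivot element 3/2. New z-row = old z-row − (-11/2)·(row 2/(3/2)).
Updated z-row coefficients: x1: 0, x2: 11/3, s1: 0, s2: 7/6.
No coefficient is strictly negative; the tableau after this pivot is optimal.

none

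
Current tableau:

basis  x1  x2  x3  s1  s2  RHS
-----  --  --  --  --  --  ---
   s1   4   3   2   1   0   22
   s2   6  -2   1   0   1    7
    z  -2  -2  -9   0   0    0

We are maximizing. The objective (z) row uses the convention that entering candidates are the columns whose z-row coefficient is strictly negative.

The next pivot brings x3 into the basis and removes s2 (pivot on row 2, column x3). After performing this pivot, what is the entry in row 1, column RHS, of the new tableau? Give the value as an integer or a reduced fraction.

8

Pivot element is row 2, column x3: 1.
Normalize row 2: new (row 2, RHS) = 7/1 = 7.
row 1 ← row 1 − 2·(new row 2): 22 − 2·7 = 8.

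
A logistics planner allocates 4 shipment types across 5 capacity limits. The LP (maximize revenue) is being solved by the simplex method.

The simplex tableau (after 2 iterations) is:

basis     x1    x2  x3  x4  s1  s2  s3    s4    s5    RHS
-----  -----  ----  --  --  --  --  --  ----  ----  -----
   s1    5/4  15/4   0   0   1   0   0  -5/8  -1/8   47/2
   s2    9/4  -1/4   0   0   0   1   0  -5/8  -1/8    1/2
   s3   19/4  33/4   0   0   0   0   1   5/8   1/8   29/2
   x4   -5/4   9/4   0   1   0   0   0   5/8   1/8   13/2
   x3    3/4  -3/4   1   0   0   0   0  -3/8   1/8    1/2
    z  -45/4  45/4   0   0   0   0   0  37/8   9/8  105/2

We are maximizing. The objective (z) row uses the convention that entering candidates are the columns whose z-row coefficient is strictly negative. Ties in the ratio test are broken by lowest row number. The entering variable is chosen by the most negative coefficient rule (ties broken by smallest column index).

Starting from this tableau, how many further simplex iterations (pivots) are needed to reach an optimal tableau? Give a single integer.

1

pivot: x1 in, s2 out → z = 55
No improving column remains; optimal.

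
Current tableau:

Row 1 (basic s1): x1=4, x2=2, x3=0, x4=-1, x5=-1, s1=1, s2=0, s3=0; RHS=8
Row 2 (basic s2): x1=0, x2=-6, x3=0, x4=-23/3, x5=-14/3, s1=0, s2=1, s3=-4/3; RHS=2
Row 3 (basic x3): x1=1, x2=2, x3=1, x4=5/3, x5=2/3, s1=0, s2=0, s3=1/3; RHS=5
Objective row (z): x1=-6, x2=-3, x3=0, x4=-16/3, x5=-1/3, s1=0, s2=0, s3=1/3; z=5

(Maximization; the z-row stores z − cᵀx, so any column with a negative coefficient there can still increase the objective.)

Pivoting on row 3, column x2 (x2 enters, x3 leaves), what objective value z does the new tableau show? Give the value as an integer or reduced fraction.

25/2

Minimum ratio for x2: 5/2 = 5/2.
z changes by −(z-row coeff of x2)·ratio = −(-3)·(5/2) = 15/2.
New z = 5 + (15/2) = 25/2.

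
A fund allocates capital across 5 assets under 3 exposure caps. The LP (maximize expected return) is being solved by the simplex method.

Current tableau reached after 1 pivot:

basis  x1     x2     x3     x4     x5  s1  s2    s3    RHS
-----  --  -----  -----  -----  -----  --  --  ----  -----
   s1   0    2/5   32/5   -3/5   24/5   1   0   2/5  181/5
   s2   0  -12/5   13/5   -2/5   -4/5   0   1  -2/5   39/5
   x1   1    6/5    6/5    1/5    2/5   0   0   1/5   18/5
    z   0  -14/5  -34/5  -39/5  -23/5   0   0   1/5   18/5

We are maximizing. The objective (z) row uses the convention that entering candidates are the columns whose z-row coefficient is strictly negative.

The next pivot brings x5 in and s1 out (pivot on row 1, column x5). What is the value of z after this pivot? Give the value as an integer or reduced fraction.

Minimum ratio for x5: (181/5)/(24/5) = 181/24.
z changes by −(z-row coeff of x5)·ratio = −(-23/5)·(181/24) = 4163/120.
New z = 18/5 + (4163/120) = 919/24.

919/24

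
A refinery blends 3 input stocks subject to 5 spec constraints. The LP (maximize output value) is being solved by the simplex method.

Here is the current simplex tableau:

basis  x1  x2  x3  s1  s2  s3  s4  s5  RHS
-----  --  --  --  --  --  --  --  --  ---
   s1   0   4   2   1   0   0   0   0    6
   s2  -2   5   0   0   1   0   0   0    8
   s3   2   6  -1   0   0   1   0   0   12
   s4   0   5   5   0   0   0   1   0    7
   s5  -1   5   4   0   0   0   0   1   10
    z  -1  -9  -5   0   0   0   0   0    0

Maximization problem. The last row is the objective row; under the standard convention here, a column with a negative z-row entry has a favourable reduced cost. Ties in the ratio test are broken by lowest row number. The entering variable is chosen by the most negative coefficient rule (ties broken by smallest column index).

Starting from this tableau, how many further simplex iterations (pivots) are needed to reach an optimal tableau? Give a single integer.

pivot: x2 in, s4 out → z = 63/5
pivot: x1 in, s3 out → z = 72/5
No improving column remains; optimal.

2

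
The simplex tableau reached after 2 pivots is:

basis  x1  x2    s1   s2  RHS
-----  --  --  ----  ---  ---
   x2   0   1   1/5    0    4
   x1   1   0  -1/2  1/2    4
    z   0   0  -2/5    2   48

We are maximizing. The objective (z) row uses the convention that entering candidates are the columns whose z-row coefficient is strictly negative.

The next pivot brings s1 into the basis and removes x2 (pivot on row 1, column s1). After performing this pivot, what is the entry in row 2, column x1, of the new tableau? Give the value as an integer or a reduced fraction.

1

Pivot element is row 1, column s1: 1/5.
Normalize row 1: new (row 1, x1) = 0/(1/5) = 0.
row 2 ← row 2 − (-1/2)·(new row 1): 1 − (-1/2)·0 = 1.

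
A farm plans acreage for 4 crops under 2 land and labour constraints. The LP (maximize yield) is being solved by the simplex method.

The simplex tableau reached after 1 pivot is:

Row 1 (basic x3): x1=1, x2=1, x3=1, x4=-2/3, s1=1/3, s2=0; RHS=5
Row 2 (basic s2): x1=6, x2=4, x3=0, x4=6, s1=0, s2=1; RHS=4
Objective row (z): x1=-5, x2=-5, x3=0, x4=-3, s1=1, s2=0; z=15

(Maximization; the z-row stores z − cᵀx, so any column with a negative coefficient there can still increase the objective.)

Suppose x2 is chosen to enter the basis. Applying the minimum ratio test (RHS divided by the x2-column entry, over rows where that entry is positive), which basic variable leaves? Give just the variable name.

s2

Ratios: row 1 (x3): 5/1 = 5; row 2 (s2): 4/4 = 1.
Minimum ratio 1 is in the s2 row, so s2 leaves.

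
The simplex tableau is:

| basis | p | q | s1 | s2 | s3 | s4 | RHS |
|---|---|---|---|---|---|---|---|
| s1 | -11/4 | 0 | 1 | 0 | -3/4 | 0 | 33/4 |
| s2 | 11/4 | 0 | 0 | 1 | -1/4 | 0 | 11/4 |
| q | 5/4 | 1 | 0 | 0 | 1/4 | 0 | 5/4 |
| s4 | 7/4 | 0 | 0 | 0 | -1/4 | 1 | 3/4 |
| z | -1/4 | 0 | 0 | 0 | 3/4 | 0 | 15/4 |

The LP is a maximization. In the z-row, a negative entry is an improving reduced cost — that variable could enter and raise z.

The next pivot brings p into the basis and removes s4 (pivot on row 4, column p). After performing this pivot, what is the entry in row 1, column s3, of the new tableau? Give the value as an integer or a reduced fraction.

Pivot element is row 4, column p: 7/4.
Normalize row 4: new (row 4, s3) = (-1/4)/(7/4) = -1/7.
row 1 ← row 1 − (-11/4)·(new row 4): -3/4 − (-11/4)·(-1/7) = -8/7.

-8/7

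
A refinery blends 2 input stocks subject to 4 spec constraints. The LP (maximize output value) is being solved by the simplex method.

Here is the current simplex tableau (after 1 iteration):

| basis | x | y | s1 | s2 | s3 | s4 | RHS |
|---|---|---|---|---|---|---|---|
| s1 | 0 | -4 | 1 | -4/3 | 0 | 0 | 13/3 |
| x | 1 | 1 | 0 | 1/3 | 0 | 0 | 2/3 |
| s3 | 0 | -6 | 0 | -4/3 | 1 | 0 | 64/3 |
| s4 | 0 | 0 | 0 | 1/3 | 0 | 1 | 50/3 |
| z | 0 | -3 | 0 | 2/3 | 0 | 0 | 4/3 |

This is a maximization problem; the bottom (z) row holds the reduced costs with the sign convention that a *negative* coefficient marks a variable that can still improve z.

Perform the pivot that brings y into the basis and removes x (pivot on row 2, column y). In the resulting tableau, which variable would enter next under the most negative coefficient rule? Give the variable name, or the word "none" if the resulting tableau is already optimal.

Pivot element 1. New z-row = old z-row − (-3)·(row 2/1).
Updated z-row coefficients: x: 3, y: 0, s1: 0, s2: 5/3, s3: 0, s4: 0.
No coefficient is strictly negative; the tableau after this pivot is optimal.

none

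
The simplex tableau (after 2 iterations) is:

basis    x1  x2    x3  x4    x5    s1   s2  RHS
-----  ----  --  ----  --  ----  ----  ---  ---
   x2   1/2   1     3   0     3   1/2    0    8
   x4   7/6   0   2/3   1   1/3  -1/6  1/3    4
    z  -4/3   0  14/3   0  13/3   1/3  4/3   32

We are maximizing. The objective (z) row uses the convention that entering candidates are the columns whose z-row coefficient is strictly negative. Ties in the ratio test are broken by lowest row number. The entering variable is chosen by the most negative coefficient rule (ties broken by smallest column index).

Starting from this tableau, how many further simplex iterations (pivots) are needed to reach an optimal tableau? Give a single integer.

1

pivot: x1 in, x4 out → z = 256/7
No improving column remains; optimal.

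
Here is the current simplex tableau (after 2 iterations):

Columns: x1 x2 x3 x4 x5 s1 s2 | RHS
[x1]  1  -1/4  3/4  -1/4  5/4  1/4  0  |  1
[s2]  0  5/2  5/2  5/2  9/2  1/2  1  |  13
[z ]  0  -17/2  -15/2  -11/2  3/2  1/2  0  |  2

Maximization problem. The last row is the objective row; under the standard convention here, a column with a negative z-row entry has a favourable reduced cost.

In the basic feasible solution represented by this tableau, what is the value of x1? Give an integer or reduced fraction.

x1 is basic (row 1); its value is the RHS of that row: 1.

1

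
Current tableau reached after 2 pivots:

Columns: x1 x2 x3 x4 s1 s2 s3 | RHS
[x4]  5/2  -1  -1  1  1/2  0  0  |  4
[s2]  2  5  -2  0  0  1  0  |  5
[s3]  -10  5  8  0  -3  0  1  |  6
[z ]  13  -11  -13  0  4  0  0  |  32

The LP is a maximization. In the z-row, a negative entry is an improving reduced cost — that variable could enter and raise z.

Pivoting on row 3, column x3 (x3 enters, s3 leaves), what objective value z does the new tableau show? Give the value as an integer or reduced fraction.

Minimum ratio for x3: 6/8 = 3/4.
z changes by −(z-row coeff of x3)·ratio = −(-13)·(3/4) = 39/4.
New z = 32 + (39/4) = 167/4.

167/4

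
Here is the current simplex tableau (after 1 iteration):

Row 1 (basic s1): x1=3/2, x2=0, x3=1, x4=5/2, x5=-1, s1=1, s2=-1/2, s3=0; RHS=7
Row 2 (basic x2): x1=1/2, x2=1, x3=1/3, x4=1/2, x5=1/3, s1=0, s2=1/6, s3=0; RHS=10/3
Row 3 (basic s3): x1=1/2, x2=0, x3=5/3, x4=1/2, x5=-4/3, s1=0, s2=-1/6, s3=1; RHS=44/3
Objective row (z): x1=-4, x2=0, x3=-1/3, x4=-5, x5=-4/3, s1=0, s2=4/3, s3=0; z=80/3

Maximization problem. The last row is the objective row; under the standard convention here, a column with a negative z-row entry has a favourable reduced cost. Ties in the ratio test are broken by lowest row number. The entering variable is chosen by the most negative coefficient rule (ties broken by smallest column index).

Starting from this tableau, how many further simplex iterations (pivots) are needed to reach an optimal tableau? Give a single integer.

2

pivot: x4 in, s1 out → z = 122/3
pivot: x5 in, x2 out → z = 211/4
No improving column remains; optimal.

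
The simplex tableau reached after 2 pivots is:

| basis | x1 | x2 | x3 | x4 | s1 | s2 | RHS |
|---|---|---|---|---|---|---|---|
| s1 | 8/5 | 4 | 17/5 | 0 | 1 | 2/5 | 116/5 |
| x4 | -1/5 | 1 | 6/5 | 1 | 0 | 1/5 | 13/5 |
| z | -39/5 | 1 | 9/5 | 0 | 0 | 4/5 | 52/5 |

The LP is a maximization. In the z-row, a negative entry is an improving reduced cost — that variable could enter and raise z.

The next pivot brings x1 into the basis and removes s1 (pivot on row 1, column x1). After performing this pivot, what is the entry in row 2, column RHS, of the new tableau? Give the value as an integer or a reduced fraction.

11/2

Pivot element is row 1, column x1: 8/5.
Normalize row 1: new (row 1, RHS) = (116/5)/(8/5) = 29/2.
row 2 ← row 2 − (-1/5)·(new row 1): 13/5 − (-1/5)·(29/2) = 11/2.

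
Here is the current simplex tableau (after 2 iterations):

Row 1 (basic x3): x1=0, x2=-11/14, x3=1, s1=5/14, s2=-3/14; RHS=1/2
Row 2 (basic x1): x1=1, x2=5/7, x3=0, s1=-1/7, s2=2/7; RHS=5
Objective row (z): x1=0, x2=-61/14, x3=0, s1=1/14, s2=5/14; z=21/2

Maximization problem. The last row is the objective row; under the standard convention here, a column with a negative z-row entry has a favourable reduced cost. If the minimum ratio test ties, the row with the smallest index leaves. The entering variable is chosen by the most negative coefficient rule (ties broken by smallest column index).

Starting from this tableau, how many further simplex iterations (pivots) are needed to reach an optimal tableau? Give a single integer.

2

pivot: x2 in, x1 out → z = 41
pivot: s1 in, x3 out → z = 65
No improving column remains; optimal.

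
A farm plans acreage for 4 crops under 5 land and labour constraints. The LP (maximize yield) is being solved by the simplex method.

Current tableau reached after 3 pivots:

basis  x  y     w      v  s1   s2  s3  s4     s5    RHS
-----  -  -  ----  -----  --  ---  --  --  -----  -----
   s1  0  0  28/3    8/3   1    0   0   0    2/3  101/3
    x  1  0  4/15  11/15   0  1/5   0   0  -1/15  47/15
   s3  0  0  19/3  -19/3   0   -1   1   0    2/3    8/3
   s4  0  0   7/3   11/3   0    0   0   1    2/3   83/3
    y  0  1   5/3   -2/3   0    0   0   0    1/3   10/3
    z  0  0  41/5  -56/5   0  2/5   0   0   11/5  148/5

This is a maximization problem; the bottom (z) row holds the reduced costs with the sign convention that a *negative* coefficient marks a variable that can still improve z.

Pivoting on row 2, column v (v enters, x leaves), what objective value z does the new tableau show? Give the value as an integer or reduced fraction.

Minimum ratio for v: (47/15)/(11/15) = 47/11.
z changes by −(z-row coeff of v)·ratio = −(-56/5)·(47/11) = 2632/55.
New z = 148/5 + (2632/55) = 852/11.

852/11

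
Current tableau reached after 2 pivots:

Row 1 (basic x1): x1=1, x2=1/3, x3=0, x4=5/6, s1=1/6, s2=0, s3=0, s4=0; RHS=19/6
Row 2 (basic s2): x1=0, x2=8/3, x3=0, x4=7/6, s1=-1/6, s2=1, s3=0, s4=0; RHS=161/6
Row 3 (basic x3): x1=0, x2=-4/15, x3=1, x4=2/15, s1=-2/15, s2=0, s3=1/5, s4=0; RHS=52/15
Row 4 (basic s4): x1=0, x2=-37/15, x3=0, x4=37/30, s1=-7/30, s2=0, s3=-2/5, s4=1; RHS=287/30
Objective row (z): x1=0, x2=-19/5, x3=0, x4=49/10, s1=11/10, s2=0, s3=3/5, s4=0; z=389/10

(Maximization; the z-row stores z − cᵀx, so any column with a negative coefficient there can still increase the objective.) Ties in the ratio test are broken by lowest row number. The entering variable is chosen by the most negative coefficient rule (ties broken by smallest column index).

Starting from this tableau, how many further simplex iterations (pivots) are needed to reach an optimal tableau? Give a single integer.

pivot: x2 in, x1 out → z = 75
No improving column remains; optimal.

1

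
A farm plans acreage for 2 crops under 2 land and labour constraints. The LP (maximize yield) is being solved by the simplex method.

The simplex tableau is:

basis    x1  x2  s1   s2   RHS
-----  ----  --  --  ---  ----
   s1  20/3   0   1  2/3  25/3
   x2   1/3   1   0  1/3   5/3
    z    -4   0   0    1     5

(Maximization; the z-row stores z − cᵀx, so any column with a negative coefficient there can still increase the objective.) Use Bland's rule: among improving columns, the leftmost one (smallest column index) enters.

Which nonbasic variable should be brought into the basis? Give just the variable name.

Objective-row coefficients: x1: -4, x2: 0, s1: 0, s2: 1.
Improving columns: x1. Bland's rule picks the smallest column index → x1.

x1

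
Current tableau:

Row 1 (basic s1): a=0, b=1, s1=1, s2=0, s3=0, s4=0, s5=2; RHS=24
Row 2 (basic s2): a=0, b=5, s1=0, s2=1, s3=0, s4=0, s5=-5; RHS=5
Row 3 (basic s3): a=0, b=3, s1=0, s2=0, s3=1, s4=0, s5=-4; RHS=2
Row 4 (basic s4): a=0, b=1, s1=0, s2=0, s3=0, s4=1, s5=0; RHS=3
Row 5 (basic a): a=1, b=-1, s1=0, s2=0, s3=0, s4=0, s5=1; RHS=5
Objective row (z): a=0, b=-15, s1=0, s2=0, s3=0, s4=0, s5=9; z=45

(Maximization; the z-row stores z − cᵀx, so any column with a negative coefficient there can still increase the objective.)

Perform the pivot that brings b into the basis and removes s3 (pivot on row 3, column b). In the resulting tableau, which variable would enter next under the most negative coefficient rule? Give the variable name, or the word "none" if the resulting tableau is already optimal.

Pivot element 3. New z-row = old z-row − (-15)·(row 3/3).
Updated z-row coefficients: a: 0, b: 0, s1: 0, s2: 0, s3: 5, s4: 0, s5: -11.
The most negative is -11 in column s5, so s5 would enter next.

s5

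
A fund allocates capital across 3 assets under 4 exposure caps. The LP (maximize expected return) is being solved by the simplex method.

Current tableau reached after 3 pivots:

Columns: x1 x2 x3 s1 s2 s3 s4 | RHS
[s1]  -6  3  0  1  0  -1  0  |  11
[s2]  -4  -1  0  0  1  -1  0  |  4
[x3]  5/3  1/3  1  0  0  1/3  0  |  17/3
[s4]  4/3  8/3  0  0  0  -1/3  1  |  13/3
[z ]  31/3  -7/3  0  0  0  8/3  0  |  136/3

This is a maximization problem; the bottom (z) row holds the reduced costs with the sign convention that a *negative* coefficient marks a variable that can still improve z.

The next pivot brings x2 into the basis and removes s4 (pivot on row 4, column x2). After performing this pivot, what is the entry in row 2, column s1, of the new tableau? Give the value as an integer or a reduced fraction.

0

Pivot element is row 4, column x2: 8/3.
Normalize row 4: new (row 4, s1) = 0/(8/3) = 0.
row 2 ← row 2 − (-1)·(new row 4): 0 − (-1)·0 = 0.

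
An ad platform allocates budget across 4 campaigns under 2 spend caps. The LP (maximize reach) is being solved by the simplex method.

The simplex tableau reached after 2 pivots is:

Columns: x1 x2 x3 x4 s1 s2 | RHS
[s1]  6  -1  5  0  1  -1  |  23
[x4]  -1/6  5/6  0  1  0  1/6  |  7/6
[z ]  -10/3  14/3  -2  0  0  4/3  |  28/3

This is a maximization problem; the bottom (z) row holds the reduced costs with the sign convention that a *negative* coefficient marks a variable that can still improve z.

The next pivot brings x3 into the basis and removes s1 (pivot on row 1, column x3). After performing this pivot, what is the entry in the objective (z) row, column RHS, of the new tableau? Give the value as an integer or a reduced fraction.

Pivot element is row 1, column x3: 5.
Normalize row 1: new (row 1, RHS) = 23/5 = 23/5.
z-row ← z-row − (-2)·(new row 1): 28/3 − (-2)·(23/5) = 278/15.

278/15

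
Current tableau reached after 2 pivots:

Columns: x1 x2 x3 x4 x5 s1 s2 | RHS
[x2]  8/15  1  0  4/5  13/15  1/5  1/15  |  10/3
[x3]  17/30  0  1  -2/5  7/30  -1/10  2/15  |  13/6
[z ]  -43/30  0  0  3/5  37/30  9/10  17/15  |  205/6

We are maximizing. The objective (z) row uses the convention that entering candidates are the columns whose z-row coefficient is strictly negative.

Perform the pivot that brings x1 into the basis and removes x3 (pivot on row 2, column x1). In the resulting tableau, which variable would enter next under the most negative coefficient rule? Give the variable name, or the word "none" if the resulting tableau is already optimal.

x4

Pivot element 17/30. New z-row = old z-row − (-43/30)·(row 2/(17/30)).
Updated z-row coefficients: x1: 0, x2: 0, x3: 43/17, x4: -7/17, x5: 31/17, s1: 11/17, s2: 25/17.
The most negative is -7/17 in column x4, so x4 would enter next.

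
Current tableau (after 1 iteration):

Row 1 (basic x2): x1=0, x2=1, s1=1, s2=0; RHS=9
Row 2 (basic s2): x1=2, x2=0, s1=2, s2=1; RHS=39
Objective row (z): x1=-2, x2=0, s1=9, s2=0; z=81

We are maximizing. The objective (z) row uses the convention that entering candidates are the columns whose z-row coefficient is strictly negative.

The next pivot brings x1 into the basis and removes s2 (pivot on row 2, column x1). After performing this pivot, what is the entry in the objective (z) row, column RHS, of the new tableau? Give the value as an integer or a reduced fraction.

Pivot element is row 2, column x1: 2.
Normalize row 2: new (row 2, RHS) = 39/2 = 39/2.
z-row ← z-row − (-2)·(new row 2): 81 − (-2)·(39/2) = 120.

120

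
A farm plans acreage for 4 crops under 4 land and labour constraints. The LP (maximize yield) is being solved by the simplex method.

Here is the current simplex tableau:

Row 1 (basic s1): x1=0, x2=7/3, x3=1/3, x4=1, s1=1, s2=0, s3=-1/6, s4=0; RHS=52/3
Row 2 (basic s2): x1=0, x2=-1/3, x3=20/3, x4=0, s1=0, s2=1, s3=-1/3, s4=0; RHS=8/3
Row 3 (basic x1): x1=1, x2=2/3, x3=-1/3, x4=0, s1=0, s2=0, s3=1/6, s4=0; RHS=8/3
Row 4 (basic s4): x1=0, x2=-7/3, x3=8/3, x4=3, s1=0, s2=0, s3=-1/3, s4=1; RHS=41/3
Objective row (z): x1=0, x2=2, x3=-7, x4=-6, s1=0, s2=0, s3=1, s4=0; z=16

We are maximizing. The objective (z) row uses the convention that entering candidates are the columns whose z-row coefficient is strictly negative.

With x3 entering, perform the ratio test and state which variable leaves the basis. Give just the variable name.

Ratios: row 1 (s1): (52/3)/(1/3) = 52; row 2 (s2): (8/3)/(20/3) = 2/5; row 3 (x1): entry -1/3 ≤ 0, skip; row 4 (s4): (41/3)/(8/3) = 41/8.
Minimum ratio 2/5 is in the s2 row, so s2 leaves.

s2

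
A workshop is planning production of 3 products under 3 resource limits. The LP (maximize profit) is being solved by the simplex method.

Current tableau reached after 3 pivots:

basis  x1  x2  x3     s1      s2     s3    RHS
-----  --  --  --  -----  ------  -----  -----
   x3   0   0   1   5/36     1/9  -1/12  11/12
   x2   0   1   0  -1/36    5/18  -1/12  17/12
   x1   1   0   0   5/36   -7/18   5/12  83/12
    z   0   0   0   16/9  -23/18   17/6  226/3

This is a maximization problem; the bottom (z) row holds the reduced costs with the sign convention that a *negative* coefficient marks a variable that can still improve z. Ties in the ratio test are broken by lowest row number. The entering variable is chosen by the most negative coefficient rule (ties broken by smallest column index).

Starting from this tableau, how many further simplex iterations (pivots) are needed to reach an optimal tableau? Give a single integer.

pivot: s2 in, x2 out → z = 1637/20
No improving column remains; optimal.

1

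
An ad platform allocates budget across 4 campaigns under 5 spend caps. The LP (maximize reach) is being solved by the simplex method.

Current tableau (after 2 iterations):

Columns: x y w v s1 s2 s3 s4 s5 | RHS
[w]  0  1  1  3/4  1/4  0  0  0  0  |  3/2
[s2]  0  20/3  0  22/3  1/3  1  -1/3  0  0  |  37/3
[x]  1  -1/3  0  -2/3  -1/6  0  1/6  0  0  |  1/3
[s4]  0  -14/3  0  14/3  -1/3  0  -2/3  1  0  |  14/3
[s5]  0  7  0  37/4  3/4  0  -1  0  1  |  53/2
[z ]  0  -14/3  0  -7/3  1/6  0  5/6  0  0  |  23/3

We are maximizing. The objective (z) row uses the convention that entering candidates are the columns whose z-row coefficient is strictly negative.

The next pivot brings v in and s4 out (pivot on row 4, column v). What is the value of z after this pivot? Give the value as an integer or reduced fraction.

Minimum ratio for v: (14/3)/(14/3) = 1.
z changes by −(z-row coeff of v)·ratio = −(-7/3)·1 = 7/3.
New z = 23/3 + (7/3) = 10.

10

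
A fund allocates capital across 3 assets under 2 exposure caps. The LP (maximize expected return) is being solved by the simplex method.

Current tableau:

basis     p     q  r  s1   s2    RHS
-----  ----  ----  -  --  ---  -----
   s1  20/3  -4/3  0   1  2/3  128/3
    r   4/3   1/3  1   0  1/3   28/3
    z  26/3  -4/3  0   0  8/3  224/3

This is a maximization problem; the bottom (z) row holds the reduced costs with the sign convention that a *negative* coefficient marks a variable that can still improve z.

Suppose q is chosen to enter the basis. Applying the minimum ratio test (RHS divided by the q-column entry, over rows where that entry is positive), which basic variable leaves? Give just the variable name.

Ratios: row 1 (s1): entry -4/3 ≤ 0, skip; row 2 (r): (28/3)/(1/3) = 28.
Minimum ratio 28 is in the r row, so r leaves.

r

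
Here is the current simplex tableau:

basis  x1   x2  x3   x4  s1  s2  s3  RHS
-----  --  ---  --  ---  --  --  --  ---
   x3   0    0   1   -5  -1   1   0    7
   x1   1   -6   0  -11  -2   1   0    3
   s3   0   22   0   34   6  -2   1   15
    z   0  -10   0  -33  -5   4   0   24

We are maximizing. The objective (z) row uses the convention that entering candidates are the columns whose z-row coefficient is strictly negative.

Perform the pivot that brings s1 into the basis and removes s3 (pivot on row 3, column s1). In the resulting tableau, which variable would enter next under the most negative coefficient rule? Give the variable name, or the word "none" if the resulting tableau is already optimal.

x4

Pivot element 6. New z-row = old z-row − (-5)·(row 3/6).
Updated z-row coefficients: x1: 0, x2: 25/3, x3: 0, x4: -14/3, s1: 0, s2: 7/3, s3: 5/6.
The most negative is -14/3 in column x4, so x4 would enter next.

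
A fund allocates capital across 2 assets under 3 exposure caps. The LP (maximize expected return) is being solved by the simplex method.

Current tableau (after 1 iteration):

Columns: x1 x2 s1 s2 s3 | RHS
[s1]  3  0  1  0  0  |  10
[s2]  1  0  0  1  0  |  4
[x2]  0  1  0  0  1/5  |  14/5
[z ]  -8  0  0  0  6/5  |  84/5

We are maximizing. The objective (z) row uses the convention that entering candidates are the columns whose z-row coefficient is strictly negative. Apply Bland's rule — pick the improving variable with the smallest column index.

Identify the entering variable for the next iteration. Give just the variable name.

x1

Objective-row coefficients: x1: -8, x2: 0, s1: 0, s2: 0, s3: 6/5.
Improving columns: x1. Bland's rule picks the smallest column index → x1.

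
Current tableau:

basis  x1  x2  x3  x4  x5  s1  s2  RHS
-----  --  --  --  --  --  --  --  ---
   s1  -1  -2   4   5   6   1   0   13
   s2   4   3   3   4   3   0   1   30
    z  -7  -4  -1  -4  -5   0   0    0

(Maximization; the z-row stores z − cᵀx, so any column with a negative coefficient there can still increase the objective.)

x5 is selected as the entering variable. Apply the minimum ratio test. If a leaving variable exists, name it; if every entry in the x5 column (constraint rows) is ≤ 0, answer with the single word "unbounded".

s1

Ratios: row 1 (s1): 13/6 = 13/6; row 2 (s2): 30/3 = 10.
Minimum ratio is in the s1 row, so s1 leaves.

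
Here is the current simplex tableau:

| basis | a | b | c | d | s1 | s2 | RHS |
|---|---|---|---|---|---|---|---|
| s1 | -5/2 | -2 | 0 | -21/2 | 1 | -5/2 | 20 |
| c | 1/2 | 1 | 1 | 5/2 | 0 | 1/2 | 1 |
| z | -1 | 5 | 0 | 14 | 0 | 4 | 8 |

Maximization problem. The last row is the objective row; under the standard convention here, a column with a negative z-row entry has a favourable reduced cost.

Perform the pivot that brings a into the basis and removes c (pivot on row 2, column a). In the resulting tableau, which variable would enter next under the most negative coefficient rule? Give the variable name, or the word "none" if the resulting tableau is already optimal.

Pivot element 1/2. New z-row = old z-row − (-1)·(row 2/(1/2)).
Updated z-row coefficients: a: 0, b: 7, c: 2, d: 19, s1: 0, s2: 5.
No coefficient is strictly negative; the tableau after this pivot is optimal.

none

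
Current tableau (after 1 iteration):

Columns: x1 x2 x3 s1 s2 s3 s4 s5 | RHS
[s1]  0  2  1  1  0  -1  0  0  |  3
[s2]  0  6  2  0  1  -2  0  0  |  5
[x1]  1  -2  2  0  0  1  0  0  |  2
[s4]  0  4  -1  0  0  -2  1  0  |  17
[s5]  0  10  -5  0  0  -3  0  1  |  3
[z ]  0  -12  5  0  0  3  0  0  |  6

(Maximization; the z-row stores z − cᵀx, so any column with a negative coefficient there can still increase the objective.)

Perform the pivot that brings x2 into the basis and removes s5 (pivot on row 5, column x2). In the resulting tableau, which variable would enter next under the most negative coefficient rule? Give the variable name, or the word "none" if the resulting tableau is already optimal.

x3

Pivot element 10. New z-row = old z-row − (-12)·(row 5/10).
Updated z-row coefficients: x1: 0, x2: 0, x3: -1, s1: 0, s2: 0, s3: -3/5, s4: 0, s5: 6/5.
The most negative is -1 in column x3, so x3 would enter next.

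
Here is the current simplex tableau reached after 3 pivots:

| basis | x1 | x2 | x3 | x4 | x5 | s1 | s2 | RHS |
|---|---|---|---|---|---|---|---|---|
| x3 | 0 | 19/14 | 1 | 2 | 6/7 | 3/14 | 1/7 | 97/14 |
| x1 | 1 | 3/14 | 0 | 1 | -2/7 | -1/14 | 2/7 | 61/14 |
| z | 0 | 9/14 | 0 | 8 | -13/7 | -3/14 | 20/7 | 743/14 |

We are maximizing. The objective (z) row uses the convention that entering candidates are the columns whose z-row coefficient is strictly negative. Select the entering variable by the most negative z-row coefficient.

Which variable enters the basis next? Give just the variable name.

x5

Objective-row coefficients: x1: 0, x2: 9/14, x3: 0, x4: 8, x5: -13/7, s1: -3/14, s2: 20/7.
The most negative is -13/7 in column x5, so x5 enters.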